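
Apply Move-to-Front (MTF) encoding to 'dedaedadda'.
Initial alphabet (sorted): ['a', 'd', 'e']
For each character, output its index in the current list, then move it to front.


MTF encoding:
'd': index 1 in ['a', 'd', 'e'] -> ['d', 'a', 'e']
'e': index 2 in ['d', 'a', 'e'] -> ['e', 'd', 'a']
'd': index 1 in ['e', 'd', 'a'] -> ['d', 'e', 'a']
'a': index 2 in ['d', 'e', 'a'] -> ['a', 'd', 'e']
'e': index 2 in ['a', 'd', 'e'] -> ['e', 'a', 'd']
'd': index 2 in ['e', 'a', 'd'] -> ['d', 'e', 'a']
'a': index 2 in ['d', 'e', 'a'] -> ['a', 'd', 'e']
'd': index 1 in ['a', 'd', 'e'] -> ['d', 'a', 'e']
'd': index 0 in ['d', 'a', 'e'] -> ['d', 'a', 'e']
'a': index 1 in ['d', 'a', 'e'] -> ['a', 'd', 'e']


Output: [1, 2, 1, 2, 2, 2, 2, 1, 0, 1]


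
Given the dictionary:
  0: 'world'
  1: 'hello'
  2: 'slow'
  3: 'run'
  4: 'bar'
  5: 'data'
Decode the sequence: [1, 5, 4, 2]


Look up each index in the dictionary:
  1 -> 'hello'
  5 -> 'data'
  4 -> 'bar'
  2 -> 'slow'

Decoded: "hello data bar slow"


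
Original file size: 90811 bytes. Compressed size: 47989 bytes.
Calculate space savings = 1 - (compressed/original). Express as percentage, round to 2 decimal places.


ratio = compressed/original = 47989/90811 = 0.528449
savings = 1 - ratio = 1 - 0.528449 = 0.471551
as a percentage: 0.471551 * 100 = 47.16%

Space savings = 1 - 47989/90811 = 47.16%


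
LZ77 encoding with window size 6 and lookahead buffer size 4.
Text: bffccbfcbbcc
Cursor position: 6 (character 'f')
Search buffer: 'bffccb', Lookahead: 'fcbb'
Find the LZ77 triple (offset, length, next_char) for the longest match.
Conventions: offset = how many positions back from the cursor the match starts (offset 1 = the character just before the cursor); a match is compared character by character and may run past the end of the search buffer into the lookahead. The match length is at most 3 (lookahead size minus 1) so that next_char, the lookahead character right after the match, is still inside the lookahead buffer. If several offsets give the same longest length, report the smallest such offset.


Try each offset into the search buffer:
  offset=1 (pos 5, char 'b'): match length 0
  offset=2 (pos 4, char 'c'): match length 0
  offset=3 (pos 3, char 'c'): match length 0
  offset=4 (pos 2, char 'f'): match length 2
  offset=5 (pos 1, char 'f'): match length 1
  offset=6 (pos 0, char 'b'): match length 0
Longest match has length 2 at offset 4.
next_char = character at position 6 + 2 = 8 -> 'b'

Best match: offset=4, length=2 (matching 'fc' starting at position 2)
LZ77 triple: (4, 2, 'b')


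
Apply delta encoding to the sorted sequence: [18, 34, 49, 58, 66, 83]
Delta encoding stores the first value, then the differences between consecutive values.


First value: 18
Deltas:
  34 - 18 = 16
  49 - 34 = 15
  58 - 49 = 9
  66 - 58 = 8
  83 - 66 = 17


Delta encoded: [18, 16, 15, 9, 8, 17]


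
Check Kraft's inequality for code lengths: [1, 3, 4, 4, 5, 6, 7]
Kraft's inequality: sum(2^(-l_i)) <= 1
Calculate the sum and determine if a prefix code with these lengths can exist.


Sum = 2^(-1) + 2^(-3) + 2^(-4) + 2^(-4) + 2^(-5) + 2^(-6) + 2^(-7)
    = 0.5 + 0.125 + 0.0625 + 0.0625 + 0.03125 + 0.015625 + 0.0078125
    = 103/128 = 0.8046875
Since 0.8046875 <= 1, Kraft's inequality IS satisfied.
A prefix code with these lengths CAN exist.

Kraft sum = 0.8046875. Satisfied.


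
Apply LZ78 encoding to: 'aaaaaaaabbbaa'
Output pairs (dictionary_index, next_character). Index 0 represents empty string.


LZ78 encoding steps:
Dictionary: {0: ''}
Step 1: w='' (idx 0), next='a' -> output (0, 'a'), add 'a' as idx 1
Step 2: w='a' (idx 1), next='a' -> output (1, 'a'), add 'aa' as idx 2
Step 3: w='aa' (idx 2), next='a' -> output (2, 'a'), add 'aaa' as idx 3
Step 4: w='aa' (idx 2), next='b' -> output (2, 'b'), add 'aab' as idx 4
Step 5: w='' (idx 0), next='b' -> output (0, 'b'), add 'b' as idx 5
Step 6: w='b' (idx 5), next='a' -> output (5, 'a'), add 'ba' as idx 6
Step 7: w='a' (idx 1), end of input -> output (1, '')


Encoded: [(0, 'a'), (1, 'a'), (2, 'a'), (2, 'b'), (0, 'b'), (5, 'a'), (1, '')]


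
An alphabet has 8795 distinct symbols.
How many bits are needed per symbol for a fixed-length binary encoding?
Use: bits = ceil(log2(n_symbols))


log2(8795) = 13.1025
Bracket: 2^13 = 8192 < 8795 <= 2^14 = 16384
So ceil(log2(8795)) = 14

bits = ceil(log2(8795)) = ceil(13.1025) = 14 bits


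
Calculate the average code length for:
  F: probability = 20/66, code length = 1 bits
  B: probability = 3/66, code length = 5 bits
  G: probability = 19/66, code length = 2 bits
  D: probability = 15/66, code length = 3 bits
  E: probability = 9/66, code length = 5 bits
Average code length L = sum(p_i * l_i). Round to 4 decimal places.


Weighted contributions p_i * l_i:
  F: (20/66) * 1 = 20/66
  B: (3/66) * 5 = 15/66
  G: (19/66) * 2 = 38/66
  D: (15/66) * 3 = 45/66
  E: (9/66) * 5 = 45/66
Sum = (20 + 15 + 38 + 45 + 45)/66 = 163/66

L = 163/66 = 2.4697 bits/symbol


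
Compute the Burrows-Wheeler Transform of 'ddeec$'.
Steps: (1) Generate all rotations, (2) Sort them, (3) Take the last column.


Rotations (sorted):
  0: $ddeec -> last char: c
  1: c$ddee -> last char: e
  2: ddeec$ -> last char: $
  3: deec$d -> last char: d
  4: ec$dde -> last char: e
  5: eec$dd -> last char: d


BWT = ce$ded


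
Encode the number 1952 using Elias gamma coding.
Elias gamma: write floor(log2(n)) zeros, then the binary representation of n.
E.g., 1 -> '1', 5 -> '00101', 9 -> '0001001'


num_bits = floor(log2(1952)) + 1 = 11
leading_zeros = num_bits - 1 = 10
binary(1952) = 11110100000

Elias gamma(1952) = '0000000000' + '11110100000' = 000000000011110100000 (21 bits)


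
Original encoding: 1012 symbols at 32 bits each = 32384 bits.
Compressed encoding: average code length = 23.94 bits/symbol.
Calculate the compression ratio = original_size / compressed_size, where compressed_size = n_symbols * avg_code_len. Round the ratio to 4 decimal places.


original_size = n_symbols * orig_bits = 1012 * 32 = 32384 bits
compressed_size = n_symbols * avg_code_len = 1012 * 23.94 = 24227.28 bits
ratio = original_size / compressed_size = 32384 / 24227.28 = 1.3367

Compression ratio = 1.3367


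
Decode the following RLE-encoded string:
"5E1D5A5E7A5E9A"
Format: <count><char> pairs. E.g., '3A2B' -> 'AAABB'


Expanding each <count><char> pair:
  5E -> 'EEEEE'
  1D -> 'D'
  5A -> 'AAAAA'
  5E -> 'EEEEE'
  7A -> 'AAAAAAA'
  5E -> 'EEEEE'
  9A -> 'AAAAAAAAA'

Decoded = EEEEEDAAAAAEEEEEAAAAAAAEEEEEAAAAAAAAA


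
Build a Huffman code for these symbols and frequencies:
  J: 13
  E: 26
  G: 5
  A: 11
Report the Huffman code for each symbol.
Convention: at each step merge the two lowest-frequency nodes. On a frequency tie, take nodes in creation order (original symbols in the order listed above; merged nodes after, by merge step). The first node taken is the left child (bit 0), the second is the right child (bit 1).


Huffman tree construction:
Step 1: Merge G(5) + A(11) = 16
Step 2: Merge J(13) + (G+A)(16) = 29
Step 3: Merge E(26) + (J+(G+A))(29) = 55
Read each symbol's code off the tree from the root (left child = 0, right child = 1).

Codes:
  J: 10 (length 2)
  E: 0 (length 1)
  G: 110 (length 3)
  A: 111 (length 3)
Average code length: 100/55 = 1.8182 bits/symbol


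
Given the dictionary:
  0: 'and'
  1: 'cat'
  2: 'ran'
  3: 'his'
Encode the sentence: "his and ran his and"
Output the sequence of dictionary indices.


Look up each word in the dictionary:
  'his' -> 3
  'and' -> 0
  'ran' -> 2
  'his' -> 3
  'and' -> 0

Encoded: [3, 0, 2, 3, 0]


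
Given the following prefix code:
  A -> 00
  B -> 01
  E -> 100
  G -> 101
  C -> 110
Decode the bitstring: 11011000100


Decoding step by step:
Bits 110 -> C
Bits 110 -> C
Bits 00 -> A
Bits 100 -> E


Decoded message: CCAE


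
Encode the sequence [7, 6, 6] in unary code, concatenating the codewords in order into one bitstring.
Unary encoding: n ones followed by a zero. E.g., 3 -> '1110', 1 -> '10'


Encode each number as n ones followed by a terminating 0:
  7 -> 11111110 (8 bits)
  6 -> 1111110 (7 bits)
  6 -> 1111110 (7 bits)
Total length = 8 + 7 + 7 = 22 bits.

Unary([7, 6, 6]) = 1111111011111101111110 (22 bits)


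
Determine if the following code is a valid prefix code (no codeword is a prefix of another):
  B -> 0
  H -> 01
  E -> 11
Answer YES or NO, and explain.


Checking each pair (does one codeword prefix another?):
  B='0' vs H='01': prefix -- VIOLATION

NO -- this is NOT a valid prefix code. B (0) is a prefix of H (01).


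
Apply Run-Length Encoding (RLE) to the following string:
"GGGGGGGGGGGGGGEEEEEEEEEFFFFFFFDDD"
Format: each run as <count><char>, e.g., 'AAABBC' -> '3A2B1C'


Scanning runs left to right:
  i=0: run of 'G' x 14 -> '14G'
  i=14: run of 'E' x 9 -> '9E'
  i=23: run of 'F' x 7 -> '7F'
  i=30: run of 'D' x 3 -> '3D'

RLE = 14G9E7F3D


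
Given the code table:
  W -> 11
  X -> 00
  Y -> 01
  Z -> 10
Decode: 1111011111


Decoding:
11 -> W
11 -> W
01 -> Y
11 -> W
11 -> W


Result: WWYWW


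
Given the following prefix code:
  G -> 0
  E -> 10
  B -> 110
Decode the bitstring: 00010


Decoding step by step:
Bits 0 -> G
Bits 0 -> G
Bits 0 -> G
Bits 10 -> E


Decoded message: GGGE


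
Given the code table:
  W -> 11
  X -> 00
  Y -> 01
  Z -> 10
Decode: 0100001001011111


Decoding:
01 -> Y
00 -> X
00 -> X
10 -> Z
01 -> Y
01 -> Y
11 -> W
11 -> W


Result: YXXZYYWW


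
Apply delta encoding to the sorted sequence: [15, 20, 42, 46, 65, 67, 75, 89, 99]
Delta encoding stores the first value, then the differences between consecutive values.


First value: 15
Deltas:
  20 - 15 = 5
  42 - 20 = 22
  46 - 42 = 4
  65 - 46 = 19
  67 - 65 = 2
  75 - 67 = 8
  89 - 75 = 14
  99 - 89 = 10


Delta encoded: [15, 5, 22, 4, 19, 2, 8, 14, 10]


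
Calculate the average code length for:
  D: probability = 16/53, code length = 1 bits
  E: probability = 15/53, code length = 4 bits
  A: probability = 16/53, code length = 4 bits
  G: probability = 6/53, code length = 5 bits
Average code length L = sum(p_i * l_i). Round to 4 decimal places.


Weighted contributions p_i * l_i:
  D: (16/53) * 1 = 16/53
  E: (15/53) * 4 = 60/53
  A: (16/53) * 4 = 64/53
  G: (6/53) * 5 = 30/53
Sum = (16 + 60 + 64 + 30)/53 = 170/53

L = 170/53 = 3.2075 bits/symbol


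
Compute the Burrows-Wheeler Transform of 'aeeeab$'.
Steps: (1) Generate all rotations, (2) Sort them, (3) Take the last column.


Rotations (sorted):
  0: $aeeeab -> last char: b
  1: ab$aeee -> last char: e
  2: aeeeab$ -> last char: $
  3: b$aeeea -> last char: a
  4: eab$aee -> last char: e
  5: eeab$ae -> last char: e
  6: eeeab$a -> last char: a


BWT = be$aeea


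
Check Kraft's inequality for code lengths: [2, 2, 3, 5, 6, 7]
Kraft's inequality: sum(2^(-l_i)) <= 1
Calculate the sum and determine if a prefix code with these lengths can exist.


Sum = 2^(-2) + 2^(-2) + 2^(-3) + 2^(-5) + 2^(-6) + 2^(-7)
    = 0.25 + 0.25 + 0.125 + 0.03125 + 0.015625 + 0.0078125
    = 87/128 = 0.6796875
Since 0.6796875 <= 1, Kraft's inequality IS satisfied.
A prefix code with these lengths CAN exist.

Kraft sum = 0.6796875. Satisfied.


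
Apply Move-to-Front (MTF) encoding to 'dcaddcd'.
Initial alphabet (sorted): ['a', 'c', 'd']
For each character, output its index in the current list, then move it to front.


MTF encoding:
'd': index 2 in ['a', 'c', 'd'] -> ['d', 'a', 'c']
'c': index 2 in ['d', 'a', 'c'] -> ['c', 'd', 'a']
'a': index 2 in ['c', 'd', 'a'] -> ['a', 'c', 'd']
'd': index 2 in ['a', 'c', 'd'] -> ['d', 'a', 'c']
'd': index 0 in ['d', 'a', 'c'] -> ['d', 'a', 'c']
'c': index 2 in ['d', 'a', 'c'] -> ['c', 'd', 'a']
'd': index 1 in ['c', 'd', 'a'] -> ['d', 'c', 'a']


Output: [2, 2, 2, 2, 0, 2, 1]


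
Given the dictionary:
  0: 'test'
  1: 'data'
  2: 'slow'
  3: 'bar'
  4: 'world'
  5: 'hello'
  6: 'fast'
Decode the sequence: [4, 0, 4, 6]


Look up each index in the dictionary:
  4 -> 'world'
  0 -> 'test'
  4 -> 'world'
  6 -> 'fast'

Decoded: "world test world fast"


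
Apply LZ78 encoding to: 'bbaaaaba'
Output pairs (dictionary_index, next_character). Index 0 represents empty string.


LZ78 encoding steps:
Dictionary: {0: ''}
Step 1: w='' (idx 0), next='b' -> output (0, 'b'), add 'b' as idx 1
Step 2: w='b' (idx 1), next='a' -> output (1, 'a'), add 'ba' as idx 2
Step 3: w='' (idx 0), next='a' -> output (0, 'a'), add 'a' as idx 3
Step 4: w='a' (idx 3), next='a' -> output (3, 'a'), add 'aa' as idx 4
Step 5: w='ba' (idx 2), end of input -> output (2, '')


Encoded: [(0, 'b'), (1, 'a'), (0, 'a'), (3, 'a'), (2, '')]


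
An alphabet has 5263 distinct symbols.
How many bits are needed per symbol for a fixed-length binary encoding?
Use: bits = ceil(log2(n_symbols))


log2(5263) = 12.3617
Bracket: 2^12 = 4096 < 5263 <= 2^13 = 8192
So ceil(log2(5263)) = 13

bits = ceil(log2(5263)) = ceil(12.3617) = 13 bits


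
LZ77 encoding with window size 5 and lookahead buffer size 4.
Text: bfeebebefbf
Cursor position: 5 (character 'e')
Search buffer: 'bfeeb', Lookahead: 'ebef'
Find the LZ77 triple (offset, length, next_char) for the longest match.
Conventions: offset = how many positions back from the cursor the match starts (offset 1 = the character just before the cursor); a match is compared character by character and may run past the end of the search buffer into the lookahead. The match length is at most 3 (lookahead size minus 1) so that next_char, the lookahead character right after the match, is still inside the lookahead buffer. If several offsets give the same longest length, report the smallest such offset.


Try each offset into the search buffer:
  offset=1 (pos 4, char 'b'): match length 0
  offset=2 (pos 3, char 'e'): match length 3
  offset=3 (pos 2, char 'e'): match length 1
  offset=4 (pos 1, char 'f'): match length 0
  offset=5 (pos 0, char 'b'): match length 0
Longest match has length 3 at offset 2.
next_char = character at position 5 + 3 = 8 -> 'f'

Best match: offset=2, length=3 (matching 'ebe' starting at position 3)
LZ77 triple: (2, 3, 'f')


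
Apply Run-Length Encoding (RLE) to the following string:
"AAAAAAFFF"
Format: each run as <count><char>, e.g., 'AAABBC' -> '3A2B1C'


Scanning runs left to right:
  i=0: run of 'A' x 6 -> '6A'
  i=6: run of 'F' x 3 -> '3F'

RLE = 6A3F


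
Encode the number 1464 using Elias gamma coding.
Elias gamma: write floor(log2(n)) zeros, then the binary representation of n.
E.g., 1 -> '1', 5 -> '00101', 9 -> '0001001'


num_bits = floor(log2(1464)) + 1 = 11
leading_zeros = num_bits - 1 = 10
binary(1464) = 10110111000

Elias gamma(1464) = '0000000000' + '10110111000' = 000000000010110111000 (21 bits)


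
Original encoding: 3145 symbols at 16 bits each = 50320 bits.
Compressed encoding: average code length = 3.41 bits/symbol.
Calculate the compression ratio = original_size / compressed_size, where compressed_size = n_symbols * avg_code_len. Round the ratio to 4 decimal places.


original_size = n_symbols * orig_bits = 3145 * 16 = 50320 bits
compressed_size = n_symbols * avg_code_len = 3145 * 3.41 = 10724.45 bits
ratio = original_size / compressed_size = 50320 / 10724.45 = 4.6921

Compression ratio = 4.6921


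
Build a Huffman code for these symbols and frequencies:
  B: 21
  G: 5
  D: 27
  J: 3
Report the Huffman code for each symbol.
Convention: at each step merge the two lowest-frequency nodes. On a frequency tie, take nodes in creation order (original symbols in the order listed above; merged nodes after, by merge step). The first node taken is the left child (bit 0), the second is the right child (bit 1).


Huffman tree construction:
Step 1: Merge J(3) + G(5) = 8
Step 2: Merge (J+G)(8) + B(21) = 29
Step 3: Merge D(27) + ((J+G)+B)(29) = 56
Read each symbol's code off the tree from the root (left child = 0, right child = 1).

Codes:
  B: 11 (length 2)
  G: 101 (length 3)
  D: 0 (length 1)
  J: 100 (length 3)
Average code length: 93/56 = 1.6607 bits/symbol


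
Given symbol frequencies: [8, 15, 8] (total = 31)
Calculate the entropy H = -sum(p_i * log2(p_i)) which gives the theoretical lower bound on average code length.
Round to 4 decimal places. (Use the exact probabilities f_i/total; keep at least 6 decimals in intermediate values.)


Per-symbol terms -p_i * log2(p_i) with p_i = f_i/31:
  p = 8/31 = 0.258065: log2(p) = -1.954196, -p*log2(p) = 0.504309
  p = 15/31 = 0.483871: log2(p) = -1.047306, -p*log2(p) = 0.506761
  p = 8/31 = 0.258065: log2(p) = -1.954196, -p*log2(p) = 0.504309
H = 0.504309 + 0.506761 + 0.504309 = 1.515379

H = 1.5154 bits/symbol


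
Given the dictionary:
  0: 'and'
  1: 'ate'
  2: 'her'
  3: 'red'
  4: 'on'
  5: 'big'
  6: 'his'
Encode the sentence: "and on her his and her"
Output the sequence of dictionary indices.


Look up each word in the dictionary:
  'and' -> 0
  'on' -> 4
  'her' -> 2
  'his' -> 6
  'and' -> 0
  'her' -> 2

Encoded: [0, 4, 2, 6, 0, 2]


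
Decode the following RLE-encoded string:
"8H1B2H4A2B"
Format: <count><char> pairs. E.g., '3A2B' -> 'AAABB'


Expanding each <count><char> pair:
  8H -> 'HHHHHHHH'
  1B -> 'B'
  2H -> 'HH'
  4A -> 'AAAA'
  2B -> 'BB'

Decoded = HHHHHHHHBHHAAAABB


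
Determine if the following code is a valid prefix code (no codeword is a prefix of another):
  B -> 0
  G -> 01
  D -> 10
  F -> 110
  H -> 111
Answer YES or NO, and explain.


Checking each pair (does one codeword prefix another?):
  B='0' vs G='01': prefix -- VIOLATION

NO -- this is NOT a valid prefix code. B (0) is a prefix of G (01).


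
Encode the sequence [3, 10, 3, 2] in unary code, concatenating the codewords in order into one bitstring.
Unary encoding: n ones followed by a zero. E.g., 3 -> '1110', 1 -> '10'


Encode each number as n ones followed by a terminating 0:
  3 -> 1110 (4 bits)
  10 -> 11111111110 (11 bits)
  3 -> 1110 (4 bits)
  2 -> 110 (3 bits)
Total length = 4 + 11 + 4 + 3 = 22 bits.

Unary([3, 10, 3, 2]) = 1110111111111101110110 (22 bits)


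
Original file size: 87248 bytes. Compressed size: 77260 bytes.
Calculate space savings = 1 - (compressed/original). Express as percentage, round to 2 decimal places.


ratio = compressed/original = 77260/87248 = 0.885522
savings = 1 - ratio = 1 - 0.885522 = 0.114478
as a percentage: 0.114478 * 100 = 11.45%

Space savings = 1 - 77260/87248 = 11.45%


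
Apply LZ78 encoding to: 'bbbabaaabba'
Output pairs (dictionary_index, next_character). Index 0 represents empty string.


LZ78 encoding steps:
Dictionary: {0: ''}
Step 1: w='' (idx 0), next='b' -> output (0, 'b'), add 'b' as idx 1
Step 2: w='b' (idx 1), next='b' -> output (1, 'b'), add 'bb' as idx 2
Step 3: w='' (idx 0), next='a' -> output (0, 'a'), add 'a' as idx 3
Step 4: w='b' (idx 1), next='a' -> output (1, 'a'), add 'ba' as idx 4
Step 5: w='a' (idx 3), next='a' -> output (3, 'a'), add 'aa' as idx 5
Step 6: w='bb' (idx 2), next='a' -> output (2, 'a'), add 'bba' as idx 6


Encoded: [(0, 'b'), (1, 'b'), (0, 'a'), (1, 'a'), (3, 'a'), (2, 'a')]


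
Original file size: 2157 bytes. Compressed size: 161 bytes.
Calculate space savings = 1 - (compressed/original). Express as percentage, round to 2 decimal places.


ratio = compressed/original = 161/2157 = 0.074641
savings = 1 - ratio = 1 - 0.074641 = 0.925359
as a percentage: 0.925359 * 100 = 92.54%

Space savings = 1 - 161/2157 = 92.54%


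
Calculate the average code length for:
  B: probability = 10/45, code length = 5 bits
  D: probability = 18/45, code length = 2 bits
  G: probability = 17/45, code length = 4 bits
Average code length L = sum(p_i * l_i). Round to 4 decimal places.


Weighted contributions p_i * l_i:
  B: (10/45) * 5 = 50/45
  D: (18/45) * 2 = 36/45
  G: (17/45) * 4 = 68/45
Sum = (50 + 36 + 68)/45 = 154/45

L = 154/45 = 3.4222 bits/symbol


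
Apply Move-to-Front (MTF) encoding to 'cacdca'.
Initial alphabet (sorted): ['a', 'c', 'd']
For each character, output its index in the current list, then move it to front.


MTF encoding:
'c': index 1 in ['a', 'c', 'd'] -> ['c', 'a', 'd']
'a': index 1 in ['c', 'a', 'd'] -> ['a', 'c', 'd']
'c': index 1 in ['a', 'c', 'd'] -> ['c', 'a', 'd']
'd': index 2 in ['c', 'a', 'd'] -> ['d', 'c', 'a']
'c': index 1 in ['d', 'c', 'a'] -> ['c', 'd', 'a']
'a': index 2 in ['c', 'd', 'a'] -> ['a', 'c', 'd']


Output: [1, 1, 1, 2, 1, 2]


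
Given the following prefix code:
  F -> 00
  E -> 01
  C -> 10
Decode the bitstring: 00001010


Decoding step by step:
Bits 00 -> F
Bits 00 -> F
Bits 10 -> C
Bits 10 -> C


Decoded message: FFCC


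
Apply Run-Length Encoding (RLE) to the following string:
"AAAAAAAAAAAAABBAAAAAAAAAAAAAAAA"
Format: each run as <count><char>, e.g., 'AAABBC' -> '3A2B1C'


Scanning runs left to right:
  i=0: run of 'A' x 13 -> '13A'
  i=13: run of 'B' x 2 -> '2B'
  i=15: run of 'A' x 16 -> '16A'

RLE = 13A2B16A


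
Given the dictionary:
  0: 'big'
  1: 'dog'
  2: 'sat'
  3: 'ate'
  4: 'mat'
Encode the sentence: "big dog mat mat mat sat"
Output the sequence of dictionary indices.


Look up each word in the dictionary:
  'big' -> 0
  'dog' -> 1
  'mat' -> 4
  'mat' -> 4
  'mat' -> 4
  'sat' -> 2

Encoded: [0, 1, 4, 4, 4, 2]


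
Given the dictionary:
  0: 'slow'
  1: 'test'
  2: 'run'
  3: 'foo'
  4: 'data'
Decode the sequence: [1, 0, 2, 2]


Look up each index in the dictionary:
  1 -> 'test'
  0 -> 'slow'
  2 -> 'run'
  2 -> 'run'

Decoded: "test slow run run"


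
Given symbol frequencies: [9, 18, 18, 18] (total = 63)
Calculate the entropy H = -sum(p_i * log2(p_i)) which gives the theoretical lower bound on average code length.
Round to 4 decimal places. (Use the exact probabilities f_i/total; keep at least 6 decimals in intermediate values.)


Per-symbol terms -p_i * log2(p_i) with p_i = f_i/63:
  p = 9/63 = 0.142857: log2(p) = -2.807355, -p*log2(p) = 0.401051
  p = 18/63 = 0.285714: log2(p) = -1.807355, -p*log2(p) = 0.516387
  p = 18/63 = 0.285714: log2(p) = -1.807355, -p*log2(p) = 0.516387
  p = 18/63 = 0.285714: log2(p) = -1.807355, -p*log2(p) = 0.516387
H = 0.401051 + 0.516387 + 0.516387 + 0.516387 = 1.950212

H = 1.9502 bits/symbol


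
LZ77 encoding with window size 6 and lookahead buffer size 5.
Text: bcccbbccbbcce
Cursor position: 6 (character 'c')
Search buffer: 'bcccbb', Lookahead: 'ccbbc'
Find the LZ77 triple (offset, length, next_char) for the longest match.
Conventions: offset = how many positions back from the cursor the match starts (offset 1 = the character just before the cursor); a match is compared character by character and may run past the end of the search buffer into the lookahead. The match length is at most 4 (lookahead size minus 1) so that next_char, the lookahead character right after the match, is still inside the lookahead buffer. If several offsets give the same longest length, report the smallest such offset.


Try each offset into the search buffer:
  offset=1 (pos 5, char 'b'): match length 0
  offset=2 (pos 4, char 'b'): match length 0
  offset=3 (pos 3, char 'c'): match length 1
  offset=4 (pos 2, char 'c'): match length 4
  offset=5 (pos 1, char 'c'): match length 2
  offset=6 (pos 0, char 'b'): match length 0
Longest match has length 4 at offset 4.
next_char = character at position 6 + 4 = 10 -> 'c'

Best match: offset=4, length=4 (matching 'ccbb' starting at position 2)
LZ77 triple: (4, 4, 'c')


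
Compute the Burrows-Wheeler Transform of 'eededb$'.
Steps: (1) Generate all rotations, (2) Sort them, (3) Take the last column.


Rotations (sorted):
  0: $eededb -> last char: b
  1: b$eeded -> last char: d
  2: db$eede -> last char: e
  3: dedb$ee -> last char: e
  4: edb$eed -> last char: d
  5: ededb$e -> last char: e
  6: eededb$ -> last char: $


BWT = bdeede$


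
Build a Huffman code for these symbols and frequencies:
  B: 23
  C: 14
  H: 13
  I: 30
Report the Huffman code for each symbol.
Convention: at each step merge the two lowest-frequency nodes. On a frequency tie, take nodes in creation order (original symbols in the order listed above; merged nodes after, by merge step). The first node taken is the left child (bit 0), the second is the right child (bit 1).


Huffman tree construction:
Step 1: Merge H(13) + C(14) = 27
Step 2: Merge B(23) + (H+C)(27) = 50
Step 3: Merge I(30) + (B+(H+C))(50) = 80
Read each symbol's code off the tree from the root (left child = 0, right child = 1).

Codes:
  B: 10 (length 2)
  C: 111 (length 3)
  H: 110 (length 3)
  I: 0 (length 1)
Average code length: 157/80 = 1.9625 bits/symbol


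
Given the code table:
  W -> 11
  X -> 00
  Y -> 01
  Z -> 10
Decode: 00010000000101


Decoding:
00 -> X
01 -> Y
00 -> X
00 -> X
00 -> X
01 -> Y
01 -> Y


Result: XYXXXYY


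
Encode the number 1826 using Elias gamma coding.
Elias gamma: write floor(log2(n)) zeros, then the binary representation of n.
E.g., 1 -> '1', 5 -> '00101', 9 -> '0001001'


num_bits = floor(log2(1826)) + 1 = 11
leading_zeros = num_bits - 1 = 10
binary(1826) = 11100100010

Elias gamma(1826) = '0000000000' + '11100100010' = 000000000011100100010 (21 bits)


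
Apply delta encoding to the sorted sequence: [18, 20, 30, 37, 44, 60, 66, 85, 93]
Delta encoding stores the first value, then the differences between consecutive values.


First value: 18
Deltas:
  20 - 18 = 2
  30 - 20 = 10
  37 - 30 = 7
  44 - 37 = 7
  60 - 44 = 16
  66 - 60 = 6
  85 - 66 = 19
  93 - 85 = 8


Delta encoded: [18, 2, 10, 7, 7, 16, 6, 19, 8]


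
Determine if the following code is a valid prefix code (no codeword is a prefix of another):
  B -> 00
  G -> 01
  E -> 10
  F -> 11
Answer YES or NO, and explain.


Checking each pair (does one codeword prefix another?):
  B='00' vs G='01': no prefix
  B='00' vs E='10': no prefix
  B='00' vs F='11': no prefix
  G='01' vs B='00': no prefix
  G='01' vs E='10': no prefix
  G='01' vs F='11': no prefix
  E='10' vs B='00': no prefix
  E='10' vs G='01': no prefix
  E='10' vs F='11': no prefix
  F='11' vs B='00': no prefix
  F='11' vs G='01': no prefix
  F='11' vs E='10': no prefix
No violation found over all pairs.

YES -- this is a valid prefix code. No codeword is a prefix of any other codeword.


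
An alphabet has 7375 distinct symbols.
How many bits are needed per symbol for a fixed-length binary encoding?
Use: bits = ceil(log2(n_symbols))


log2(7375) = 12.8484
Bracket: 2^12 = 4096 < 7375 <= 2^13 = 8192
So ceil(log2(7375)) = 13

bits = ceil(log2(7375)) = ceil(12.8484) = 13 bits


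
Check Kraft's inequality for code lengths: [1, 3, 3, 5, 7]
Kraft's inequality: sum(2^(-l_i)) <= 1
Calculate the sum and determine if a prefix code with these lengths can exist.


Sum = 2^(-1) + 2^(-3) + 2^(-3) + 2^(-5) + 2^(-7)
    = 0.5 + 0.125 + 0.125 + 0.03125 + 0.0078125
    = 101/128 = 0.7890625
Since 0.7890625 <= 1, Kraft's inequality IS satisfied.
A prefix code with these lengths CAN exist.

Kraft sum = 0.7890625. Satisfied.


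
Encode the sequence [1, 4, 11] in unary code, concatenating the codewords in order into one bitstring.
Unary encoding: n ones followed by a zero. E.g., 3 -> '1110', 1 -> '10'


Encode each number as n ones followed by a terminating 0:
  1 -> 10 (2 bits)
  4 -> 11110 (5 bits)
  11 -> 111111111110 (12 bits)
Total length = 2 + 5 + 12 = 19 bits.

Unary([1, 4, 11]) = 1011110111111111110 (19 bits)


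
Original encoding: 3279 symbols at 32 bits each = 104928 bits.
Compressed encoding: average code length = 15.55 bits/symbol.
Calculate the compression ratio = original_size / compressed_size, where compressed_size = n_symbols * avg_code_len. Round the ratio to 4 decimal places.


original_size = n_symbols * orig_bits = 3279 * 32 = 104928 bits
compressed_size = n_symbols * avg_code_len = 3279 * 15.55 = 50988.45 bits
ratio = original_size / compressed_size = 104928 / 50988.45 = 2.0579

Compression ratio = 2.0579


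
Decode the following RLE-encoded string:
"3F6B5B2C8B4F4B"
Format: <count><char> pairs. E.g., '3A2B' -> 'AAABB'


Expanding each <count><char> pair:
  3F -> 'FFF'
  6B -> 'BBBBBB'
  5B -> 'BBBBB'
  2C -> 'CC'
  8B -> 'BBBBBBBB'
  4F -> 'FFFF'
  4B -> 'BBBB'

Decoded = FFFBBBBBBBBBBBCCBBBBBBBBFFFFBBBB


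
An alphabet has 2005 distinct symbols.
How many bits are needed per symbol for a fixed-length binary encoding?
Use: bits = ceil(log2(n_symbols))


log2(2005) = 10.9694
Bracket: 2^10 = 1024 < 2005 <= 2^11 = 2048
So ceil(log2(2005)) = 11

bits = ceil(log2(2005)) = ceil(10.9694) = 11 bits


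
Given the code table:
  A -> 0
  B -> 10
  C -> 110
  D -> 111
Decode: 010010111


Decoding:
0 -> A
10 -> B
0 -> A
10 -> B
111 -> D


Result: ABABD


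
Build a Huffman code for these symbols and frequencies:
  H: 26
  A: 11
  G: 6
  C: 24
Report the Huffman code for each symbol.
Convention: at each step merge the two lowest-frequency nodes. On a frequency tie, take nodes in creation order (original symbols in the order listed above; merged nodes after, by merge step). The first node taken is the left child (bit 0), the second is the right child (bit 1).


Huffman tree construction:
Step 1: Merge G(6) + A(11) = 17
Step 2: Merge (G+A)(17) + C(24) = 41
Step 3: Merge H(26) + ((G+A)+C)(41) = 67
Read each symbol's code off the tree from the root (left child = 0, right child = 1).

Codes:
  H: 0 (length 1)
  A: 101 (length 3)
  G: 100 (length 3)
  C: 11 (length 2)
Average code length: 125/67 = 1.8657 bits/symbol


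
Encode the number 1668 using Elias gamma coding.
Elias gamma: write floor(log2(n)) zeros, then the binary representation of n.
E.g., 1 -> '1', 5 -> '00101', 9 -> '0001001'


num_bits = floor(log2(1668)) + 1 = 11
leading_zeros = num_bits - 1 = 10
binary(1668) = 11010000100

Elias gamma(1668) = '0000000000' + '11010000100' = 000000000011010000100 (21 bits)


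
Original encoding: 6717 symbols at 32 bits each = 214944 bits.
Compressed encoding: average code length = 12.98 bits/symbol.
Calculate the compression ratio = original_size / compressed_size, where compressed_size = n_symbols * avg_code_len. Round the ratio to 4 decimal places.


original_size = n_symbols * orig_bits = 6717 * 32 = 214944 bits
compressed_size = n_symbols * avg_code_len = 6717 * 12.98 = 87186.66 bits
ratio = original_size / compressed_size = 214944 / 87186.66 = 2.4653

Compression ratio = 2.4653


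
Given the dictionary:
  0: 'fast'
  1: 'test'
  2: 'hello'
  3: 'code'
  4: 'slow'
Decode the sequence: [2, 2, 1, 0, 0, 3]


Look up each index in the dictionary:
  2 -> 'hello'
  2 -> 'hello'
  1 -> 'test'
  0 -> 'fast'
  0 -> 'fast'
  3 -> 'code'

Decoded: "hello hello test fast fast code"


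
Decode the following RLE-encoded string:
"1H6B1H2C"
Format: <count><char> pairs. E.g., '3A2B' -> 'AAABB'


Expanding each <count><char> pair:
  1H -> 'H'
  6B -> 'BBBBBB'
  1H -> 'H'
  2C -> 'CC'

Decoded = HBBBBBBHCC


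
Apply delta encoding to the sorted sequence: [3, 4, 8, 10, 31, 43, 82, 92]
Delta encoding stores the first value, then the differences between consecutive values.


First value: 3
Deltas:
  4 - 3 = 1
  8 - 4 = 4
  10 - 8 = 2
  31 - 10 = 21
  43 - 31 = 12
  82 - 43 = 39
  92 - 82 = 10


Delta encoded: [3, 1, 4, 2, 21, 12, 39, 10]


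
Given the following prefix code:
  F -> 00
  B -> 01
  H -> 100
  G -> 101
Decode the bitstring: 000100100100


Decoding step by step:
Bits 00 -> F
Bits 01 -> B
Bits 00 -> F
Bits 100 -> H
Bits 100 -> H


Decoded message: FBFHH


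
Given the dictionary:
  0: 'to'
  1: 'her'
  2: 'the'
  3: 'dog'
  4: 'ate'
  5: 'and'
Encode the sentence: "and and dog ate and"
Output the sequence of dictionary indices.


Look up each word in the dictionary:
  'and' -> 5
  'and' -> 5
  'dog' -> 3
  'ate' -> 4
  'and' -> 5

Encoded: [5, 5, 3, 4, 5]


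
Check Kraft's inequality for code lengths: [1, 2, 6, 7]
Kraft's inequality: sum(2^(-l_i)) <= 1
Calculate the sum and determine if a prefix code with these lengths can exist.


Sum = 2^(-1) + 2^(-2) + 2^(-6) + 2^(-7)
    = 0.5 + 0.25 + 0.015625 + 0.0078125
    = 99/128 = 0.7734375
Since 0.7734375 <= 1, Kraft's inequality IS satisfied.
A prefix code with these lengths CAN exist.

Kraft sum = 0.7734375. Satisfied.


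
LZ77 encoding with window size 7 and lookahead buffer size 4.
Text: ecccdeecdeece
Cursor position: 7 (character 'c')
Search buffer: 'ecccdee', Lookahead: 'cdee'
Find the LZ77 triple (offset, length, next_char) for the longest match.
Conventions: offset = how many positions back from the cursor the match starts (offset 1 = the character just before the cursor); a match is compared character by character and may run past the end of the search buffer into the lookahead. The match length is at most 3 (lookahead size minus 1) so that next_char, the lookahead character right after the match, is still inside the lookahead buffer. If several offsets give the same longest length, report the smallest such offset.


Try each offset into the search buffer:
  offset=1 (pos 6, char 'e'): match length 0
  offset=2 (pos 5, char 'e'): match length 0
  offset=3 (pos 4, char 'd'): match length 0
  offset=4 (pos 3, char 'c'): match length 3
  offset=5 (pos 2, char 'c'): match length 1
  offset=6 (pos 1, char 'c'): match length 1
  offset=7 (pos 0, char 'e'): match length 0
Longest match has length 3 at offset 4.
next_char = character at position 7 + 3 = 10 -> 'e'

Best match: offset=4, length=3 (matching 'cde' starting at position 3)
LZ77 triple: (4, 3, 'e')


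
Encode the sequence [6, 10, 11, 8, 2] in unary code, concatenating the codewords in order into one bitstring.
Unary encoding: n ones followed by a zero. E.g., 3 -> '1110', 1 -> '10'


Encode each number as n ones followed by a terminating 0:
  6 -> 1111110 (7 bits)
  10 -> 11111111110 (11 bits)
  11 -> 111111111110 (12 bits)
  8 -> 111111110 (9 bits)
  2 -> 110 (3 bits)
Total length = 7 + 11 + 12 + 9 + 3 = 42 bits.

Unary([6, 10, 11, 8, 2]) = 111111011111111110111111111110111111110110 (42 bits)


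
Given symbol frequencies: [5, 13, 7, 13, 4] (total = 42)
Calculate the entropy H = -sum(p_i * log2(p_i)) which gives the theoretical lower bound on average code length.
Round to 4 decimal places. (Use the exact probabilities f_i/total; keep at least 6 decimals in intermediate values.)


Per-symbol terms -p_i * log2(p_i) with p_i = f_i/42:
  p = 5/42 = 0.119048: log2(p) = -3.070389, -p*log2(p) = 0.365523
  p = 13/42 = 0.309524: log2(p) = -1.691878, -p*log2(p) = 0.523676
  p = 7/42 = 0.166667: log2(p) = -2.584963, -p*log2(p) = 0.430827
  p = 13/42 = 0.309524: log2(p) = -1.691878, -p*log2(p) = 0.523676
  p = 4/42 = 0.095238: log2(p) = -3.392317, -p*log2(p) = 0.323078
H = 0.365523 + 0.523676 + 0.430827 + 0.523676 + 0.323078 = 2.166780

H = 2.1668 bits/symbol


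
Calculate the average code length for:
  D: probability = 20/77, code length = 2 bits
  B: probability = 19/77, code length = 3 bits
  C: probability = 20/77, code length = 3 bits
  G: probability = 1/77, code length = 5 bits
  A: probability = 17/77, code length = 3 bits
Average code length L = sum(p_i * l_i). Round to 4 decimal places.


Weighted contributions p_i * l_i:
  D: (20/77) * 2 = 40/77
  B: (19/77) * 3 = 57/77
  C: (20/77) * 3 = 60/77
  G: (1/77) * 5 = 5/77
  A: (17/77) * 3 = 51/77
Sum = (40 + 57 + 60 + 5 + 51)/77 = 213/77

L = 213/77 = 2.7662 bits/symbol


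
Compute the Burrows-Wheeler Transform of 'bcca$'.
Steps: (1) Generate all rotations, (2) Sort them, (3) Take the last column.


Rotations (sorted):
  0: $bcca -> last char: a
  1: a$bcc -> last char: c
  2: bcca$ -> last char: $
  3: ca$bc -> last char: c
  4: cca$b -> last char: b


BWT = ac$cb


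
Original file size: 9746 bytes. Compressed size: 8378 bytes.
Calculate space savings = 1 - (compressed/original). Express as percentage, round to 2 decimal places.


ratio = compressed/original = 8378/9746 = 0.859635
savings = 1 - ratio = 1 - 0.859635 = 0.140365
as a percentage: 0.140365 * 100 = 14.04%

Space savings = 1 - 8378/9746 = 14.04%


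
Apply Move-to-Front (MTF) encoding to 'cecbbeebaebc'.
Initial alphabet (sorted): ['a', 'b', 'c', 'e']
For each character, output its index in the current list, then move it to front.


MTF encoding:
'c': index 2 in ['a', 'b', 'c', 'e'] -> ['c', 'a', 'b', 'e']
'e': index 3 in ['c', 'a', 'b', 'e'] -> ['e', 'c', 'a', 'b']
'c': index 1 in ['e', 'c', 'a', 'b'] -> ['c', 'e', 'a', 'b']
'b': index 3 in ['c', 'e', 'a', 'b'] -> ['b', 'c', 'e', 'a']
'b': index 0 in ['b', 'c', 'e', 'a'] -> ['b', 'c', 'e', 'a']
'e': index 2 in ['b', 'c', 'e', 'a'] -> ['e', 'b', 'c', 'a']
'e': index 0 in ['e', 'b', 'c', 'a'] -> ['e', 'b', 'c', 'a']
'b': index 1 in ['e', 'b', 'c', 'a'] -> ['b', 'e', 'c', 'a']
'a': index 3 in ['b', 'e', 'c', 'a'] -> ['a', 'b', 'e', 'c']
'e': index 2 in ['a', 'b', 'e', 'c'] -> ['e', 'a', 'b', 'c']
'b': index 2 in ['e', 'a', 'b', 'c'] -> ['b', 'e', 'a', 'c']
'c': index 3 in ['b', 'e', 'a', 'c'] -> ['c', 'b', 'e', 'a']


Output: [2, 3, 1, 3, 0, 2, 0, 1, 3, 2, 2, 3]


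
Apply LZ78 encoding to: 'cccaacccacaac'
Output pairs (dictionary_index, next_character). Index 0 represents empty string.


LZ78 encoding steps:
Dictionary: {0: ''}
Step 1: w='' (idx 0), next='c' -> output (0, 'c'), add 'c' as idx 1
Step 2: w='c' (idx 1), next='c' -> output (1, 'c'), add 'cc' as idx 2
Step 3: w='' (idx 0), next='a' -> output (0, 'a'), add 'a' as idx 3
Step 4: w='a' (idx 3), next='c' -> output (3, 'c'), add 'ac' as idx 4
Step 5: w='cc' (idx 2), next='a' -> output (2, 'a'), add 'cca' as idx 5
Step 6: w='c' (idx 1), next='a' -> output (1, 'a'), add 'ca' as idx 6
Step 7: w='ac' (idx 4), end of input -> output (4, '')


Encoded: [(0, 'c'), (1, 'c'), (0, 'a'), (3, 'c'), (2, 'a'), (1, 'a'), (4, '')]


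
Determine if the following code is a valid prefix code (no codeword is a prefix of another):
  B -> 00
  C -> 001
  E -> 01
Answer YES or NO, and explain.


Checking each pair (does one codeword prefix another?):
  B='00' vs C='001': prefix -- VIOLATION

NO -- this is NOT a valid prefix code. B (00) is a prefix of C (001).


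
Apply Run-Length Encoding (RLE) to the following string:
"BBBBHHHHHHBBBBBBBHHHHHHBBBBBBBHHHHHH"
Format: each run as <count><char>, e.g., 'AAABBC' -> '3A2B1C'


Scanning runs left to right:
  i=0: run of 'B' x 4 -> '4B'
  i=4: run of 'H' x 6 -> '6H'
  i=10: run of 'B' x 7 -> '7B'
  i=17: run of 'H' x 6 -> '6H'
  i=23: run of 'B' x 7 -> '7B'
  i=30: run of 'H' x 6 -> '6H'

RLE = 4B6H7B6H7B6H


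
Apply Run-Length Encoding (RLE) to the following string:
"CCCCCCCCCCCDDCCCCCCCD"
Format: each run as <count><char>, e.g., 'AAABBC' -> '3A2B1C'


Scanning runs left to right:
  i=0: run of 'C' x 11 -> '11C'
  i=11: run of 'D' x 2 -> '2D'
  i=13: run of 'C' x 7 -> '7C'
  i=20: run of 'D' x 1 -> '1D'

RLE = 11C2D7C1D


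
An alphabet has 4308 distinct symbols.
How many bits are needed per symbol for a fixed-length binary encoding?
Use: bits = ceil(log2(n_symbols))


log2(4308) = 12.0728
Bracket: 2^12 = 4096 < 4308 <= 2^13 = 8192
So ceil(log2(4308)) = 13

bits = ceil(log2(4308)) = ceil(12.0728) = 13 bits


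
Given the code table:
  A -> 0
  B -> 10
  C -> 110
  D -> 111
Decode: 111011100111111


Decoding:
111 -> D
0 -> A
111 -> D
0 -> A
0 -> A
111 -> D
111 -> D


Result: DADAADD


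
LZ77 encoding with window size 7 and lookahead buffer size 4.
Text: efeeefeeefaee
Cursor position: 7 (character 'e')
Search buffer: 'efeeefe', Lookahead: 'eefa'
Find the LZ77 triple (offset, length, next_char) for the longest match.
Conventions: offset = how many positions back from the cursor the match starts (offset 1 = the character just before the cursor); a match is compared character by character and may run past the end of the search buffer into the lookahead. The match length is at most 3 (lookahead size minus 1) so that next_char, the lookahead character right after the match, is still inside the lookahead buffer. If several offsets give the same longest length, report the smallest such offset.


Try each offset into the search buffer:
  offset=1 (pos 6, char 'e'): match length 2
  offset=2 (pos 5, char 'f'): match length 0
  offset=3 (pos 4, char 'e'): match length 1
  offset=4 (pos 3, char 'e'): match length 3
  offset=5 (pos 2, char 'e'): match length 2
  offset=6 (pos 1, char 'f'): match length 0
  offset=7 (pos 0, char 'e'): match length 1
Longest match has length 3 at offset 4.
next_char = character at position 7 + 3 = 10 -> 'a'

Best match: offset=4, length=3 (matching 'eef' starting at position 3)
LZ77 triple: (4, 3, 'a')
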